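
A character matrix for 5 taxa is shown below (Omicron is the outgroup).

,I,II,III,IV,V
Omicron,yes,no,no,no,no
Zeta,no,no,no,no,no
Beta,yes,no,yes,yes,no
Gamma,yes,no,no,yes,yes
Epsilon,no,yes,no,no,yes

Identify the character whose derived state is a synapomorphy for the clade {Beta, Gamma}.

IV

Character polarity is set by the outgroup: the derived state is whichever differs from the outgroup's state, so for I the derived state is 'no', and for the remaining characters it is 'yes'.
I (derived state 'no') is shared by Epsilon and Zeta — a synapomorphy uniting that clade.
II: derived state 'yes' in Epsilon only — an autapomorphy, so it tells us nothing about relationships among taxa.
III (derived state 'yes') is unique to Beta (autapomorphy; uninformative for grouping).
IV (derived state 'yes') is shared by Beta and Gamma — a synapomorphy uniting that clade.
V (state 'yes') occurs in Epsilon and Gamma but conflicts with the nesting implied by the other characters — most parsimoniously interpreted as homoplasy.
Most parsimonious ingroup topology: ((Zeta,Epsilon),(Beta,Gamma)).
The clade {Beta, Gamma} is supported by IV: its derived state 'yes' occurs in exactly those taxa and in no other taxon (including the outgroup).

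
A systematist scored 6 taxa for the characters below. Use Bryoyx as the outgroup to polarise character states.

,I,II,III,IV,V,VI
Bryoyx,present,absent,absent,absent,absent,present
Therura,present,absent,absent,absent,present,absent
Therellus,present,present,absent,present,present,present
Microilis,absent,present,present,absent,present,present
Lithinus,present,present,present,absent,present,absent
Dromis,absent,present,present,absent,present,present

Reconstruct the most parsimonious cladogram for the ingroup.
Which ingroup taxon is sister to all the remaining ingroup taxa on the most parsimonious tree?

Character polarity is set by the outgroup: the derived state is whichever differs from the outgroup's state, so for I, VI the derived state is 'absent', and for the remaining characters it is 'present'.
I (derived state 'absent') is shared by Dromis and Microilis — a synapomorphy uniting that clade.
Only Dromis, Lithinus, Microilis, and Therellus show the derived state 'present' for II, supporting them as a clade.
III: derived state 'present' in Dromis, Lithinus, and Microilis only — synapomorphy for {Dromis, Lithinus, Microilis}.
IV: derived state 'present' in Therellus only — an autapomorphy, so it tells us nothing about relationships among taxa.
V (derived state 'present') is shared by all ingroup taxa — unites the whole ingroup.
VI groups Lithinus and Therura, which is incompatible with the clades supported by the remaining characters; treating it as convergent (homoplasy) costs fewer steps than any alternative tree.
Most parsimonious ingroup topology: (Therura,(Therellus,((Microilis,Dromis),Lithinus))).
Therura is sister to the clade containing all other ingroup taxa, so it is the earliest-diverging (most basal) ingroup lineage.

Therura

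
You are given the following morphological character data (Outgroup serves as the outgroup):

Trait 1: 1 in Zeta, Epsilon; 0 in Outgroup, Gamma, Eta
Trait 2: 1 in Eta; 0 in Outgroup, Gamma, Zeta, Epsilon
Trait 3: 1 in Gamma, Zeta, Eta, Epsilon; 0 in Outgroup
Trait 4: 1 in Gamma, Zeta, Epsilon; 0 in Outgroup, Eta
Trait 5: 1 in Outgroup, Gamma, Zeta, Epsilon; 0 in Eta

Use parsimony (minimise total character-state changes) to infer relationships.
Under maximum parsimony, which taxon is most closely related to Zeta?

Epsilon

Character polarity is set by the outgroup: the derived state is whichever differs from the outgroup's state, so for Trait 5 the derived state is '0', and for the remaining characters it is '1'.
Trait 1: derived state '1' in Epsilon and Zeta only — synapomorphy for {Epsilon, Zeta}.
Trait 2 (derived state '1') is unique to Eta (autapomorphy; uninformative for grouping).
All ingroup taxa share the derived state '1' for Trait 3; it defines the ingroup but does not resolve relationships within it.
Only Epsilon, Gamma, and Zeta show the derived state '1' for Trait 4, supporting them as a clade.
Trait 5 (derived state '0') is unique to Eta (autapomorphy; uninformative for grouping).
Most parsimonious ingroup topology: ((Gamma,(Zeta,Epsilon)),Eta).
Zeta and Epsilon form a cherry on this tree, so they are sister taxa.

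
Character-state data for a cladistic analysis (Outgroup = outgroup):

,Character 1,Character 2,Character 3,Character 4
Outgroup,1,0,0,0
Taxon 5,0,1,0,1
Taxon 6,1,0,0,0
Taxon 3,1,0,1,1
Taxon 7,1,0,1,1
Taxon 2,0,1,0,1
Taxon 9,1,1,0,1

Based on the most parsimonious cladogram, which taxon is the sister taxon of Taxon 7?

Character polarity is set by the outgroup: the derived state is whichever differs from the outgroup's state, so for Character 1 the derived state is '0', and for the remaining characters it is '1'.
Character 1 (derived state '0') is shared by Taxon 2 and Taxon 5 — a synapomorphy uniting that clade.
Character 2 (derived state '1') is shared by Taxon 2, Taxon 5, and Taxon 9 — a synapomorphy uniting that clade.
Character 3 (derived state '1') is shared by Taxon 3 and Taxon 7 — a synapomorphy uniting that clade.
Character 4: derived state '1' in Taxon 2, Taxon 3, Taxon 5, Taxon 7, and Taxon 9 only — synapomorphy for {Taxon 2, Taxon 3, Taxon 5, Taxon 7, Taxon 9}.
Most parsimonious ingroup topology: (((Taxon 3,Taxon 7),((Taxon 2,Taxon 5),Taxon 9)),Taxon 6).
Taxon 7 and Taxon 3 form a cherry on this tree, so they are sister taxa.

Taxon 3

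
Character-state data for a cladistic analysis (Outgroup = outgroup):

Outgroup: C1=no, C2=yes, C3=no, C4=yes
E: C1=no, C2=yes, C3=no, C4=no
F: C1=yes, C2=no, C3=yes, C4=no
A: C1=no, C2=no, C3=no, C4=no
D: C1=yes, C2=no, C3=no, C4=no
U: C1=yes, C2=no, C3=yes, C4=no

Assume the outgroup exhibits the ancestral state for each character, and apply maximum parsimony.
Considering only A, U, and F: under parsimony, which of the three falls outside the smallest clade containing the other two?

Character polarity is set by the outgroup: the derived state is whichever differs from the outgroup's state, so for C2, C4 the derived state is 'no', and for the remaining characters it is 'yes'.
C1 (derived state 'yes') is shared by D, F, and U — a synapomorphy uniting that clade.
Only A, D, F, and U show the derived state 'no' for C2, supporting them as a clade.
Only F and U show the derived state 'yes' for C3, supporting them as a clade.
C4 (derived state 'no') is shared by all ingroup taxa — unites the whole ingroup.
Most parsimonious ingroup topology: (E,(((F,U),D),A)).
U and F share a more recent common ancestor with each other than either does with A, so A is the least closely related of the three.

A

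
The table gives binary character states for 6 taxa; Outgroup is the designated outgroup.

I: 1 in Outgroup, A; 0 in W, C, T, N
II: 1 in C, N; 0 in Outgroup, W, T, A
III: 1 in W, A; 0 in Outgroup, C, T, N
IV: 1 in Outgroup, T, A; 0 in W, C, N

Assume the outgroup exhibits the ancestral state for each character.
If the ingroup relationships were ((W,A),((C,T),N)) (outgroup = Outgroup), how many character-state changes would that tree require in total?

Map each character onto ((W,A),((C,T),N)) (rooted by Outgroup) and count the minimum state changes it requires (Fitch parsimony):
I: 2; II: 2; III: 1; IV: 3.
Total tree length = 8.

8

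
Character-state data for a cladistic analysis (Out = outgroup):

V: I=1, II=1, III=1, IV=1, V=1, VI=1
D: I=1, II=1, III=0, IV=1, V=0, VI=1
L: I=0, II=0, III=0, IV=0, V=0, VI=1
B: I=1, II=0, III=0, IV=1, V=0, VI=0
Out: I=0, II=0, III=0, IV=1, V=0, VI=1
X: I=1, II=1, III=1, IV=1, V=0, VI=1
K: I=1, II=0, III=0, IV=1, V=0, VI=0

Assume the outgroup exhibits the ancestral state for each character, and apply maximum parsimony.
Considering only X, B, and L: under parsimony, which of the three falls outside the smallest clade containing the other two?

L

Character polarity is set by the outgroup: the derived state is whichever differs from the outgroup's state, so for IV, VI the derived state is '0', and for the remaining characters it is '1'.
Only B, D, K, V, and X show the derived state '1' for I, supporting them as a clade.
II (derived state '1') is shared by D, V, and X — a synapomorphy uniting that clade.
III: derived state '1' in V and X only — synapomorphy for {V, X}.
IV (derived state '0') is unique to L (autapomorphy; uninformative for grouping).
V (derived state '1') is unique to V (autapomorphy; uninformative for grouping).
VI (derived state '0') is shared by B and K — a synapomorphy uniting that clade.
Most parsimonious ingroup topology: (L,((B,K),((V,X),D))).
X and B share a more recent common ancestor with each other than either does with L, so L is the least closely related of the three.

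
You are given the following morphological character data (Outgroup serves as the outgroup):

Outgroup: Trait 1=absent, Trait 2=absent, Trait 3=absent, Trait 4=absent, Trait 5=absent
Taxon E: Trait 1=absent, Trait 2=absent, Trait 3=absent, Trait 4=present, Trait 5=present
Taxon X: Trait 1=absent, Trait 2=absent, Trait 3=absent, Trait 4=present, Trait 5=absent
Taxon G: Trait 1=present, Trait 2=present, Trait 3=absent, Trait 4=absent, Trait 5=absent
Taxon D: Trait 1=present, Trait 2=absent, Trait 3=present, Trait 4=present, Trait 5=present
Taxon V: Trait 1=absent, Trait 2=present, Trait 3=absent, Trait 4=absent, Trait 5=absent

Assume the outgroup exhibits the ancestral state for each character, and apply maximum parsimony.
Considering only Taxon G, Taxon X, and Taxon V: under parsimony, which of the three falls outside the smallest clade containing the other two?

Taxon X

The outgroup has state 'absent' for every character, so 'present' is the derived state throughout.
Trait 1 groups Taxon D and Taxon G, which is incompatible with the clades supported by the remaining characters; treating it as convergent (homoplasy) costs fewer steps than any alternative tree.
Only Taxon G and Taxon V show the derived state 'present' for Trait 2, supporting them as a clade.
Trait 3 (derived state 'present') is unique to Taxon D (autapomorphy; uninformative for grouping).
Trait 4 (derived state 'present') is shared by Taxon D, Taxon E, and Taxon X — a synapomorphy uniting that clade.
Only Taxon D and Taxon E show the derived state 'present' for Trait 5, supporting them as a clade.
Most parsimonious ingroup topology: (((Taxon E,Taxon D),Taxon X),(Taxon G,Taxon V)).
Taxon V and Taxon G share a more recent common ancestor with each other than either does with Taxon X, so Taxon X is the least closely related of the three.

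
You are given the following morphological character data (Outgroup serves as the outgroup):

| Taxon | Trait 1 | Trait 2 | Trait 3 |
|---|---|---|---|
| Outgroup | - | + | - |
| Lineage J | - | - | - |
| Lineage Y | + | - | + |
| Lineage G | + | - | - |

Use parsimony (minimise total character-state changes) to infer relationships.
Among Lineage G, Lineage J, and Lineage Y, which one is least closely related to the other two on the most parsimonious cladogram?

Lineage J

Character polarity is set by the outgroup: the derived state is whichever differs from the outgroup's state, so for Trait 2 the derived state is '-', and for the remaining characters it is '+'.
Only Lineage G and Lineage Y show the derived state '+' for Trait 1, supporting them as a clade.
Trait 2 (derived state '-') is shared by all ingroup taxa — unites the whole ingroup.
Trait 3: derived state '+' in Lineage Y only — an autapomorphy, so it tells us nothing about relationships among taxa.
Most parsimonious ingroup topology: (Lineage J,(Lineage Y,Lineage G)).
Lineage G and Lineage Y share a more recent common ancestor with each other than either does with Lineage J, so Lineage J is the least closely related of the three.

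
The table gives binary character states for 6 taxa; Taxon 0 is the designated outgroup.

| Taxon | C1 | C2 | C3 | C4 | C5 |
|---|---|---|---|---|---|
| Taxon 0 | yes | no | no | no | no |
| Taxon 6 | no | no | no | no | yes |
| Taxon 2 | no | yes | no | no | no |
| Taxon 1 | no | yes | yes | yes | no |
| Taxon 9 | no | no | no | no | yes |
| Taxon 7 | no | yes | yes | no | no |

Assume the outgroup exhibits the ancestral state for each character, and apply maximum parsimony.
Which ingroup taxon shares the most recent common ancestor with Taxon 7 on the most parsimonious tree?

Taxon 1

Character polarity is set by the outgroup: the derived state is whichever differs from the outgroup's state, so for C1 the derived state is 'no', and for the remaining characters it is 'yes'.
C1 (derived state 'no') is shared by all ingroup taxa — unites the whole ingroup.
C2 (derived state 'yes') is shared by Taxon 1, Taxon 2, and Taxon 7 — a synapomorphy uniting that clade.
Only Taxon 1 and Taxon 7 show the derived state 'yes' for C3, supporting them as a clade.
C4 (derived state 'yes') is unique to Taxon 1 (autapomorphy; uninformative for grouping).
C5 (derived state 'yes') is shared by Taxon 6 and Taxon 9 — a synapomorphy uniting that clade.
Most parsimonious ingroup topology: (((Taxon 1,Taxon 7),Taxon 2),(Taxon 9,Taxon 6)).
Taxon 7 and Taxon 1 form a cherry on this tree, so they are sister taxa.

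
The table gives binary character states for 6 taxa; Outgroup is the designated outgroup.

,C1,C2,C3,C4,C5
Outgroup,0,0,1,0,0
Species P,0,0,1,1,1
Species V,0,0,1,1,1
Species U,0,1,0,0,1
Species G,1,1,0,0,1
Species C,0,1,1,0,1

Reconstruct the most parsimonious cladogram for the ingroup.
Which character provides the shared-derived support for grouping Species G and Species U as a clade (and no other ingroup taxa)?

C3

Character polarity is set by the outgroup: the derived state is whichever differs from the outgroup's state, so for C3 the derived state is '0', and for the remaining characters it is '1'.
C1 (derived state '1') is unique to Species G (autapomorphy; uninformative for grouping).
C2: derived state '1' in Species C, Species G, and Species U only — synapomorphy for {Species C, Species G, Species U}.
C3 (derived state '0') is shared by Species G and Species U — a synapomorphy uniting that clade.
Only Species P and Species V show the derived state '1' for C4, supporting them as a clade.
C5 (derived state '1') is shared by all ingroup taxa — unites the whole ingroup.
Most parsimonious ingroup topology: ((Species V,Species P),((Species G,Species U),Species C)).
The clade {Species G, Species U} is supported by C3: its derived state '0' occurs in exactly those taxa and in no other taxon (including the outgroup).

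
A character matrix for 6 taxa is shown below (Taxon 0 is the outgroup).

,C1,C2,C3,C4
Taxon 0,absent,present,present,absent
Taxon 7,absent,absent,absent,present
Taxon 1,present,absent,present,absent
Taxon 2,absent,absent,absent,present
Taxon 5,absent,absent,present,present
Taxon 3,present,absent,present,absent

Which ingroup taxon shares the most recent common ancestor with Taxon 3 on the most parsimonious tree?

Character polarity is set by the outgroup: the derived state is whichever differs from the outgroup's state, so for C2, C3 the derived state is 'absent', and for the remaining characters it is 'present'.
C1 (derived state 'present') is shared by Taxon 1 and Taxon 3 — a synapomorphy uniting that clade.
C2 (derived state 'absent') is shared by all ingroup taxa — unites the whole ingroup.
C3 (derived state 'absent') is shared by Taxon 2 and Taxon 7 — a synapomorphy uniting that clade.
Only Taxon 2, Taxon 5, and Taxon 7 show the derived state 'present' for C4, supporting them as a clade.
Most parsimonious ingroup topology: (((Taxon 7,Taxon 2),Taxon 5),(Taxon 1,Taxon 3)).
Taxon 3 and Taxon 1 form a cherry on this tree, so they are sister taxa.

Taxon 1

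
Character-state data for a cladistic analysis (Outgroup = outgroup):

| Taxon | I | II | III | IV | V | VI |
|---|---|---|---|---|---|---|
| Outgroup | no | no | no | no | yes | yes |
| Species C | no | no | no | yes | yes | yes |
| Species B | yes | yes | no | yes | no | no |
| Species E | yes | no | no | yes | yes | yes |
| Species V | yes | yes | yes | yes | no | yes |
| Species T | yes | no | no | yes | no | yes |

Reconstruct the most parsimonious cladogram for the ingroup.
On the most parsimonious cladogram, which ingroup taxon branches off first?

Character polarity is set by the outgroup: the derived state is whichever differs from the outgroup's state, so for V, VI the derived state is 'no', and for the remaining characters it is 'yes'.
Only Species B, Species E, Species T, and Species V show the derived state 'yes' for I, supporting them as a clade.
II (derived state 'yes') is shared by Species B and Species V — a synapomorphy uniting that clade.
III (derived state 'yes') is unique to Species V (autapomorphy; uninformative for grouping).
IV (derived state 'yes') is shared by all ingroup taxa — unites the whole ingroup.
V: derived state 'no' in Species B, Species T, and Species V only — synapomorphy for {Species B, Species T, Species V}.
VI (derived state 'no') is unique to Species B (autapomorphy; uninformative for grouping).
Most parsimonious ingroup topology: (Species C,(((Species B,Species V),Species T),Species E)).
Species C is sister to the clade containing all other ingroup taxa, so it is the earliest-diverging (most basal) ingroup lineage.

Species C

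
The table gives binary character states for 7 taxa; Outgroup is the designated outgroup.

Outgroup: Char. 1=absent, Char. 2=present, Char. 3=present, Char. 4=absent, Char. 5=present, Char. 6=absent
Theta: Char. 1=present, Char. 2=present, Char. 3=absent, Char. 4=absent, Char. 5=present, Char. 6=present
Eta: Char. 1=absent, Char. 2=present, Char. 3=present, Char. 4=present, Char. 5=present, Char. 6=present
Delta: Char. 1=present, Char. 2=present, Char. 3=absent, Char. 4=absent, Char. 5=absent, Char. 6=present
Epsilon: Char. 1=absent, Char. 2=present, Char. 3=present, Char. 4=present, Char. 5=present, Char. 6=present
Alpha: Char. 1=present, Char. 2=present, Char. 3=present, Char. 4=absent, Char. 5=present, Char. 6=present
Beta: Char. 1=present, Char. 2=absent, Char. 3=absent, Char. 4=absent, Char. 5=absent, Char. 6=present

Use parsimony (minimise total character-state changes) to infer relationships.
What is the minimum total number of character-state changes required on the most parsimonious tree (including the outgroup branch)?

Character polarity is set by the outgroup: the derived state is whichever differs from the outgroup's state, so for Char. 2, Char. 3, Char. 5 the derived state is 'absent', and for the remaining characters it is 'present'.
Char. 1 (derived state 'present') is shared by Alpha, Beta, Delta, and Theta — a synapomorphy uniting that clade.
Char. 2 (derived state 'absent') is unique to Beta (autapomorphy; uninformative for grouping).
Char. 3 (derived state 'absent') is shared by Beta, Delta, and Theta — a synapomorphy uniting that clade.
Only Epsilon and Eta show the derived state 'present' for Char. 4, supporting them as a clade.
Only Beta and Delta show the derived state 'absent' for Char. 5, supporting them as a clade.
Char. 6 (derived state 'present') is shared by all ingroup taxa — unites the whole ingroup.
Most parsimonious ingroup topology: (((Theta,(Delta,Beta)),Alpha),(Eta,Epsilon)).
Changes per character on this tree: Char. 1: 1; Char. 2: 1; Char. 3: 1; Char. 4: 1; Char. 5: 1; Char. 6: 1.
Total = 6.

6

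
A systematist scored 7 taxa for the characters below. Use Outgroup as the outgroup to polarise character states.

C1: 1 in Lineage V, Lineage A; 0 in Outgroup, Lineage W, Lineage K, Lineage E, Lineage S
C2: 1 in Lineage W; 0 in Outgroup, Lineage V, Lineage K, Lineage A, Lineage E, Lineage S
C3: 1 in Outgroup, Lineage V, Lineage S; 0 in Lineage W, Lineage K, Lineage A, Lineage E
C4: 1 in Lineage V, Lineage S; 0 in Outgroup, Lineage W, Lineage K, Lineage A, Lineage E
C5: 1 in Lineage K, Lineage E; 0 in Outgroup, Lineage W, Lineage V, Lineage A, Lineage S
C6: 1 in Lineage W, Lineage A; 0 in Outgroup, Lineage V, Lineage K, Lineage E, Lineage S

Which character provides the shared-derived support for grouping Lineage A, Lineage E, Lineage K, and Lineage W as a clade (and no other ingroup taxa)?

Character polarity is set by the outgroup: the derived state is whichever differs from the outgroup's state, so for C3 the derived state is '0', and for the remaining characters it is '1'.
C1 groups Lineage A and Lineage V, which is incompatible with the clades supported by the remaining characters; treating it as convergent (homoplasy) costs fewer steps than any alternative tree.
C2 (derived state '1') is unique to Lineage W (autapomorphy; uninformative for grouping).
C3: derived state '0' in Lineage A, Lineage E, Lineage K, and Lineage W only — synapomorphy for {Lineage A, Lineage E, Lineage K, Lineage W}.
Only Lineage S and Lineage V show the derived state '1' for C4, supporting them as a clade.
C5: derived state '1' in Lineage E and Lineage K only — synapomorphy for {Lineage E, Lineage K}.
Only Lineage A and Lineage W show the derived state '1' for C6, supporting them as a clade.
Most parsimonious ingroup topology: (((Lineage W,Lineage A),(Lineage K,Lineage E)),(Lineage V,Lineage S)).
The clade {Lineage A, Lineage E, Lineage K, Lineage W} is supported by C3: its derived state '0' occurs in exactly those taxa and in no other taxon (including the outgroup).

C3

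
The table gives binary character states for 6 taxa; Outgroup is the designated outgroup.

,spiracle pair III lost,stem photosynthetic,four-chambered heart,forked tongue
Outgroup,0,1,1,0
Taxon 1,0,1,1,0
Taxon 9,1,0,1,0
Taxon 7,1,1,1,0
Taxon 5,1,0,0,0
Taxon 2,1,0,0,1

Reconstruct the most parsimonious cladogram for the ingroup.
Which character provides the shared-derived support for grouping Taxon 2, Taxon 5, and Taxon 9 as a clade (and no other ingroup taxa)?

Character polarity is set by the outgroup: the derived state is whichever differs from the outgroup's state, so for stem photosynthetic, four-chambered heart the derived state is '0', and for the remaining characters it is '1'.
spiracle pair III lost (derived state '1') is shared by Taxon 2, Taxon 5, Taxon 7, and Taxon 9 — a synapomorphy uniting that clade.
Only Taxon 2, Taxon 5, and Taxon 9 show the derived state '0' for stem photosynthetic, supporting them as a clade.
four-chambered heart: derived state '0' in Taxon 2 and Taxon 5 only — synapomorphy for {Taxon 2, Taxon 5}.
forked tongue: derived state '1' in Taxon 2 only — an autapomorphy, so it tells us nothing about relationships among taxa.
Most parsimonious ingroup topology: (Taxon 1,((Taxon 9,(Taxon 5,Taxon 2)),Taxon 7)).
The clade {Taxon 2, Taxon 5, Taxon 9} is supported by stem photosynthetic: its derived state '0' occurs in exactly those taxa and in no other taxon (including the outgroup).

stem photosynthetic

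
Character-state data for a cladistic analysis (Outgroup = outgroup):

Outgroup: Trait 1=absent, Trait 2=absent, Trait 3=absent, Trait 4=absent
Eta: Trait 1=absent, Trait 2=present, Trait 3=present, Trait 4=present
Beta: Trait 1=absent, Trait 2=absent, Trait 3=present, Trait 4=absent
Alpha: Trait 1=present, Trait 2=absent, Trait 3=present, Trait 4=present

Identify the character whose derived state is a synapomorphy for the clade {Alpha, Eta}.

Trait 4

The outgroup has state 'absent' for every character, so 'present' is the derived state throughout.
Trait 1 (derived state 'present') is unique to Alpha (autapomorphy; uninformative for grouping).
Trait 2 (derived state 'present') is unique to Eta (autapomorphy; uninformative for grouping).
Trait 3 (derived state 'present') is shared by all ingroup taxa — unites the whole ingroup.
Trait 4: derived state 'present' in Alpha and Eta only — synapomorphy for {Alpha, Eta}.
Most parsimonious ingroup topology: ((Eta,Alpha),Beta).
The clade {Alpha, Eta} is supported by Trait 4: its derived state 'present' occurs in exactly those taxa and in no other taxon (including the outgroup).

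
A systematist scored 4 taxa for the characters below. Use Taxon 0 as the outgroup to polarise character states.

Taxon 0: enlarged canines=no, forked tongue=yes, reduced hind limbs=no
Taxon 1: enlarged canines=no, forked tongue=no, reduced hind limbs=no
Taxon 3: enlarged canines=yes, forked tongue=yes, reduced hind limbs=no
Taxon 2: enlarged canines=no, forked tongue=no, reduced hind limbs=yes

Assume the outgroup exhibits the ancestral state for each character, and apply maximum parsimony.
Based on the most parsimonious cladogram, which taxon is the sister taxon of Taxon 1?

Character polarity is set by the outgroup: the derived state is whichever differs from the outgroup's state, so for forked tongue the derived state is 'no', and for the remaining characters it is 'yes'.
enlarged canines (derived state 'yes') is unique to Taxon 3 (autapomorphy; uninformative for grouping).
Only Taxon 1 and Taxon 2 show the derived state 'no' for forked tongue, supporting them as a clade.
reduced hind limbs (derived state 'yes') is unique to Taxon 2 (autapomorphy; uninformative for grouping).
Most parsimonious ingroup topology: ((Taxon 1,Taxon 2),Taxon 3).
Taxon 1 and Taxon 2 form a cherry on this tree, so they are sister taxa.

Taxon 2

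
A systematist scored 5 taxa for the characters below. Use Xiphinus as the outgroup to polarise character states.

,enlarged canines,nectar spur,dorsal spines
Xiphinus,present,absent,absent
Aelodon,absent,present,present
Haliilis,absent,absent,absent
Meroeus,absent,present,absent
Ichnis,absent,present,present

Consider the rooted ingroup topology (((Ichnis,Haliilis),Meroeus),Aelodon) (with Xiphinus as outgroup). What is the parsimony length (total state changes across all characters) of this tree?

Map each character onto (((Ichnis,Haliilis),Meroeus),Aelodon) (rooted by Xiphinus) and count the minimum state changes it requires (Fitch parsimony):
enlarged canines: 1; nectar spur: 2; dorsal spines: 2.
Total tree length = 5.

5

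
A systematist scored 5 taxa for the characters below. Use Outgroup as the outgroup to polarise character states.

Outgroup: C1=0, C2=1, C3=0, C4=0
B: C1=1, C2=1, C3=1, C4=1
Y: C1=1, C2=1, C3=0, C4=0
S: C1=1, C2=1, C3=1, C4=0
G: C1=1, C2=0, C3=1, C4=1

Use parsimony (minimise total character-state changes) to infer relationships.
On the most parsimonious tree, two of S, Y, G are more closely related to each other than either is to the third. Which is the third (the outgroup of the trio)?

Character polarity is set by the outgroup: the derived state is whichever differs from the outgroup's state, so for C2 the derived state is '0', and for the remaining characters it is '1'.
All ingroup taxa share the derived state '1' for C1; it defines the ingroup but does not resolve relationships within it.
C2: derived state '0' in G only — an autapomorphy, so it tells us nothing about relationships among taxa.
C3 (derived state '1') is shared by B, G, and S — a synapomorphy uniting that clade.
Only B and G show the derived state '1' for C4, supporting them as a clade.
Most parsimonious ingroup topology: (((B,G),S),Y).
G and S share a more recent common ancestor with each other than either does with Y, so Y is the least closely related of the three.

Y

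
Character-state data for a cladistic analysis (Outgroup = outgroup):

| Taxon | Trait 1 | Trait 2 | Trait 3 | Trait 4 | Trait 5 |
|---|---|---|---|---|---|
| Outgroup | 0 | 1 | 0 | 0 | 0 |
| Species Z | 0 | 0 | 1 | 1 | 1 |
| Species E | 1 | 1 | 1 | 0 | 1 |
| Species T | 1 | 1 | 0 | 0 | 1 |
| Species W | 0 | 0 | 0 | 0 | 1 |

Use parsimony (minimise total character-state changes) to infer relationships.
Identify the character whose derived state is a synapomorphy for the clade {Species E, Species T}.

Character polarity is set by the outgroup: the derived state is whichever differs from the outgroup's state, so for Trait 2 the derived state is '0', and for the remaining characters it is '1'.
Trait 1: derived state '1' in Species E and Species T only — synapomorphy for {Species E, Species T}.
Trait 2 (derived state '0') is shared by Species W and Species Z — a synapomorphy uniting that clade.
Trait 3 (state '1') occurs in Species E and Species Z but conflicts with the nesting implied by the other characters — most parsimoniously interpreted as homoplasy.
Trait 4: derived state '1' in Species Z only — an autapomorphy, so it tells us nothing about relationships among taxa.
Trait 5 (derived state '1') is shared by all ingroup taxa — unites the whole ingroup.
Most parsimonious ingroup topology: ((Species Z,Species W),(Species E,Species T)).
The clade {Species E, Species T} is supported by Trait 1: its derived state '1' occurs in exactly those taxa and in no other taxon (including the outgroup).

Trait 1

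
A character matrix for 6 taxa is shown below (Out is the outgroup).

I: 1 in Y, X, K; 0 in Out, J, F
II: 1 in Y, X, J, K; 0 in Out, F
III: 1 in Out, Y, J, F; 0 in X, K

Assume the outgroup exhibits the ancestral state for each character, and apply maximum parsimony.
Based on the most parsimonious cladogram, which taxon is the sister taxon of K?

Character polarity is set by the outgroup: the derived state is whichever differs from the outgroup's state, so for III the derived state is '0', and for the remaining characters it is '1'.
I: derived state '1' in K, X, and Y only — synapomorphy for {K, X, Y}.
II (derived state '1') is shared by J, K, X, and Y — a synapomorphy uniting that clade.
Only K and X show the derived state '0' for III, supporting them as a clade.
Most parsimonious ingroup topology: (((Y,(X,K)),J),F).
K and X form a cherry on this tree, so they are sister taxa.

X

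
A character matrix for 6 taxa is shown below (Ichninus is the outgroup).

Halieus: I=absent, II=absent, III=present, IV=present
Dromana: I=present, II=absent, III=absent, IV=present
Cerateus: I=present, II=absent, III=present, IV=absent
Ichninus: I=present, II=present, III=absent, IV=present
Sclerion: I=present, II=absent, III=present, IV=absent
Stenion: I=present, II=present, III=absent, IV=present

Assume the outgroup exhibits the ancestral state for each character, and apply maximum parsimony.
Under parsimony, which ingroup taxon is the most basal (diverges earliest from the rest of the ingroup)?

Stenion

Character polarity is set by the outgroup: the derived state is whichever differs from the outgroup's state, so for I, II, IV the derived state is 'absent', and for the remaining characters it is 'present'.
I: derived state 'absent' in Halieus only — an autapomorphy, so it tells us nothing about relationships among taxa.
Only Cerateus, Dromana, Halieus, and Sclerion show the derived state 'absent' for II, supporting them as a clade.
Only Cerateus, Halieus, and Sclerion show the derived state 'present' for III, supporting them as a clade.
Only Cerateus and Sclerion show the derived state 'absent' for IV, supporting them as a clade.
Most parsimonious ingroup topology: (Stenion,(((Sclerion,Cerateus),Halieus),Dromana)).
Stenion is sister to the clade containing all other ingroup taxa, so it is the earliest-diverging (most basal) ingroup lineage.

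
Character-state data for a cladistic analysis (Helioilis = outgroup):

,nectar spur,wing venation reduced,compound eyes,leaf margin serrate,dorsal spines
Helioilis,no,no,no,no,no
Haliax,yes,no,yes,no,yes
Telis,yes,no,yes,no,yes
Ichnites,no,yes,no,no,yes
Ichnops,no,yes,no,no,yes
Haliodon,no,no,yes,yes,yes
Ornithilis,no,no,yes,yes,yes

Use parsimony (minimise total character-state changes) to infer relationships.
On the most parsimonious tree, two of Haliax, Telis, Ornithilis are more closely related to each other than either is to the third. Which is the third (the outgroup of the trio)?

Ornithilis

The outgroup has state 'no' for every character, so 'yes' is the derived state throughout.
nectar spur (derived state 'yes') is shared by Haliax and Telis — a synapomorphy uniting that clade.
wing venation reduced (derived state 'yes') is shared by Ichnites and Ichnops — a synapomorphy uniting that clade.
compound eyes: derived state 'yes' in Haliax, Haliodon, Ornithilis, and Telis only — synapomorphy for {Haliax, Haliodon, Ornithilis, Telis}.
leaf margin serrate: derived state 'yes' in Haliodon and Ornithilis only — synapomorphy for {Haliodon, Ornithilis}.
All ingroup taxa share the derived state 'yes' for dorsal spines; it defines the ingroup but does not resolve relationships within it.
Most parsimonious ingroup topology: (((Haliax,Telis),(Haliodon,Ornithilis)),(Ichnites,Ichnops)).
Haliax and Telis share a more recent common ancestor with each other than either does with Ornithilis, so Ornithilis is the least closely related of the three.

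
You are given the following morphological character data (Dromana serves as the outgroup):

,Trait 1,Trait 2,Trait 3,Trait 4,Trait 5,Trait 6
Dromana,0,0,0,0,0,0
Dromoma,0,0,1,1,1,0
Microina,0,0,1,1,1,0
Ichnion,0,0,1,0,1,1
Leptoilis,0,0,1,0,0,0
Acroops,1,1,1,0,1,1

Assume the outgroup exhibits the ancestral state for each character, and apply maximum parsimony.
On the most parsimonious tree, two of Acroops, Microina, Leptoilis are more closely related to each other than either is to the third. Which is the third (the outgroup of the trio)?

Leptoilis

The outgroup has state '0' for every character, so '1' is the derived state throughout.
Trait 1 (derived state '1') is unique to Acroops (autapomorphy; uninformative for grouping).
Trait 2: derived state '1' in Acroops only — an autapomorphy, so it tells us nothing about relationships among taxa.
All ingroup taxa share the derived state '1' for Trait 3; it defines the ingroup but does not resolve relationships within it.
Only Dromoma and Microina show the derived state '1' for Trait 4, supporting them as a clade.
Trait 5 (derived state '1') is shared by Acroops, Dromoma, Ichnion, and Microina — a synapomorphy uniting that clade.
Trait 6: derived state '1' in Acroops and Ichnion only — synapomorphy for {Acroops, Ichnion}.
Most parsimonious ingroup topology: (((Dromoma,Microina),(Ichnion,Acroops)),Leptoilis).
Acroops and Microina share a more recent common ancestor with each other than either does with Leptoilis, so Leptoilis is the least closely related of the three.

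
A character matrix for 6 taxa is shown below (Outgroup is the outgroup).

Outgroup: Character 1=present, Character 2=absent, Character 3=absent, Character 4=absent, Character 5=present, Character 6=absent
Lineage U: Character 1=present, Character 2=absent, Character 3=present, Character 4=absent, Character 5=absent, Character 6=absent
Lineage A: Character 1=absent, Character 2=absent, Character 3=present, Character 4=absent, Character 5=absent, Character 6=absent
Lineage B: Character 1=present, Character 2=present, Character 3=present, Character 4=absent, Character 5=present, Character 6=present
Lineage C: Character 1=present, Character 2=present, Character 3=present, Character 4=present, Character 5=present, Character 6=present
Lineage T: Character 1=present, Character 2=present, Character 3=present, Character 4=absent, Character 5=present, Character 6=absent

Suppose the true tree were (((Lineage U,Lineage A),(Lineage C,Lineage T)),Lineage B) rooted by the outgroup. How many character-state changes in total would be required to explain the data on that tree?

8

Map each character onto (((Lineage U,Lineage A),(Lineage C,Lineage T)),Lineage B) (rooted by Outgroup) and count the minimum state changes it requires (Fitch parsimony):
Character 1: 1; Character 2: 2; Character 3: 1; Character 4: 1; Character 5: 1; Character 6: 2.
Total tree length = 8.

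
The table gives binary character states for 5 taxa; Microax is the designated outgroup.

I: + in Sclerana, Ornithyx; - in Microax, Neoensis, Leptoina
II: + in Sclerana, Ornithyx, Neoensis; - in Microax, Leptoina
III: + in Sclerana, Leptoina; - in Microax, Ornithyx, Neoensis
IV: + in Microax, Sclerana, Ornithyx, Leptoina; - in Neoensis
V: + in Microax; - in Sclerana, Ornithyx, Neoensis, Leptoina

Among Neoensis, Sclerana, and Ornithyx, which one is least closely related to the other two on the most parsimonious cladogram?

Neoensis

Character polarity is set by the outgroup: the derived state is whichever differs from the outgroup's state, so for IV, V the derived state is '-', and for the remaining characters it is '+'.
Only Ornithyx and Sclerana show the derived state '+' for I, supporting them as a clade.
II: derived state '+' in Neoensis, Ornithyx, and Sclerana only — synapomorphy for {Neoensis, Ornithyx, Sclerana}.
III (state '+') occurs in Leptoina and Sclerana but conflicts with the nesting implied by the other characters — most parsimoniously interpreted as homoplasy.
IV (derived state '-') is unique to Neoensis (autapomorphy; uninformative for grouping).
All ingroup taxa share the derived state '-' for V; it defines the ingroup but does not resolve relationships within it.
Most parsimonious ingroup topology: (((Sclerana,Ornithyx),Neoensis),Leptoina).
Ornithyx and Sclerana share a more recent common ancestor with each other than either does with Neoensis, so Neoensis is the least closely related of the three.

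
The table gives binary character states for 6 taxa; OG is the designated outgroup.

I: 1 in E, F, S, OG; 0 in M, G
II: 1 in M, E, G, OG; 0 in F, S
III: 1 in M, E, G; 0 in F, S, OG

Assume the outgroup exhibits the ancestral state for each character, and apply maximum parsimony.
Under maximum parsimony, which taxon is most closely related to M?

Character polarity is set by the outgroup: the derived state is whichever differs from the outgroup's state, so for I, II the derived state is '0', and for the remaining characters it is '1'.
I: derived state '0' in G and M only — synapomorphy for {G, M}.
II (derived state '0') is shared by F and S — a synapomorphy uniting that clade.
Only E, G, and M show the derived state '1' for III, supporting them as a clade.
Most parsimonious ingroup topology: (((G,M),E),(F,S)).
M and G form a cherry on this tree, so they are sister taxa.

G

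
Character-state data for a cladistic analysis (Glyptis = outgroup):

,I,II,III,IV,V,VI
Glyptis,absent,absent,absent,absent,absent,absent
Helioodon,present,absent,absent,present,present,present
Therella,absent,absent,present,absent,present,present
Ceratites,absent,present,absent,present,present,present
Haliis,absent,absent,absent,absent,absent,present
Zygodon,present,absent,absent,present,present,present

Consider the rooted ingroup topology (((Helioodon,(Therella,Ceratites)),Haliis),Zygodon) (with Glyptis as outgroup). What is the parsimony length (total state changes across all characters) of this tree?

Map each character onto (((Helioodon,(Therella,Ceratites)),Haliis),Zygodon) (rooted by Glyptis) and count the minimum state changes it requires (Fitch parsimony):
I: 2; II: 1; III: 1; IV: 3; V: 2; VI: 1.
Total tree length = 10.

10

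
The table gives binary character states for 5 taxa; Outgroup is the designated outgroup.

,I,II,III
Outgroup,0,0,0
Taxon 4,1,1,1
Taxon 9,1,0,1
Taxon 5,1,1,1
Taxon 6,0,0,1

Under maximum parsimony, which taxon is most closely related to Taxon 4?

The outgroup has state '0' for every character, so '1' is the derived state throughout.
Only Taxon 4, Taxon 5, and Taxon 9 show the derived state '1' for I, supporting them as a clade.
II: derived state '1' in Taxon 4 and Taxon 5 only — synapomorphy for {Taxon 4, Taxon 5}.
III (derived state '1') is shared by all ingroup taxa — unites the whole ingroup.
Most parsimonious ingroup topology: (((Taxon 4,Taxon 5),Taxon 9),Taxon 6).
Taxon 4 and Taxon 5 form a cherry on this tree, so they are sister taxa.

Taxon 5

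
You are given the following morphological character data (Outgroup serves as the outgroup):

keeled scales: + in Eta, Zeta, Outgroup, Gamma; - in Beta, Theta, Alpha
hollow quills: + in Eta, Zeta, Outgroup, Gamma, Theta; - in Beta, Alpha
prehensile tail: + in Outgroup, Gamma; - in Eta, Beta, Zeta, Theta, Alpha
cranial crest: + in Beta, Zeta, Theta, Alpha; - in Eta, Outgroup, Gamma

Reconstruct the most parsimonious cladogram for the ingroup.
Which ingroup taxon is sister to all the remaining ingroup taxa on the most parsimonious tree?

Character polarity is set by the outgroup: the derived state is whichever differs from the outgroup's state, so for keeled scales, hollow quills, prehensile tail the derived state is '-', and for the remaining characters it is '+'.
keeled scales: derived state '-' in Alpha, Beta, and Theta only — synapomorphy for {Alpha, Beta, Theta}.
Only Alpha and Beta show the derived state '-' for hollow quills, supporting them as a clade.
prehensile tail: derived state '-' in Alpha, Beta, Eta, Theta, and Zeta only — synapomorphy for {Alpha, Beta, Eta, Theta, Zeta}.
cranial crest: derived state '+' in Alpha, Beta, Theta, and Zeta only — synapomorphy for {Alpha, Beta, Theta, Zeta}.
Most parsimonious ingroup topology: ((((Theta,(Beta,Alpha)),Zeta),Eta),Gamma).
Gamma is sister to the clade containing all other ingroup taxa, so it is the earliest-diverging (most basal) ingroup lineage.

Gamma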